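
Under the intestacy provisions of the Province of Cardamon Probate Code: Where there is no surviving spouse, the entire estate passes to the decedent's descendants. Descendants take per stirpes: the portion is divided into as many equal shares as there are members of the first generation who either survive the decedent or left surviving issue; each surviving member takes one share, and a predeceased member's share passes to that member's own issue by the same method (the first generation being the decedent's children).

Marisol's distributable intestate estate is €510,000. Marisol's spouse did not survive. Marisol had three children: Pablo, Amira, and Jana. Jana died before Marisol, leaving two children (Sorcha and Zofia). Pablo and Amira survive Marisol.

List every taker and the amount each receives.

The entire €510,000 passes to the descendants.
That amount (€510,000) is divided into 3 shares of €170,000: Pablo and Amira each take €170,000; Jana's €170,000 share passes to Jana's issue.
Jana's share (€170,000) is divided into 2 shares of €85,000: Sorcha and Zofia each take €85,000.

Pablo: €170,000; Amira: €170,000; Sorcha: €85,000; Zofia: €85,000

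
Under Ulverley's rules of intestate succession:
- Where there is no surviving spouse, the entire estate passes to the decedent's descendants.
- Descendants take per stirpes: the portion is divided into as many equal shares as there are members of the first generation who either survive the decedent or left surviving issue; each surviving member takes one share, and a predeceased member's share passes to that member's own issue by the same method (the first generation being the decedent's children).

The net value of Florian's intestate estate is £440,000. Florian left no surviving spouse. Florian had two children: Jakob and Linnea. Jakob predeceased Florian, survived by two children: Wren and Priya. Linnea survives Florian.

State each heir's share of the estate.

The entire £440,000 passes to the descendants.
That amount (£440,000) is divided into 2 shares of £220,000: Linnea takes £220,000; Jakob's £220,000 share passes to Jakob's issue.
Jakob's share (£220,000) is divided into 2 shares of £110,000: Wren and Priya each take £110,000.

Wren: £110,000; Priya: £110,000; Linnea: £220,000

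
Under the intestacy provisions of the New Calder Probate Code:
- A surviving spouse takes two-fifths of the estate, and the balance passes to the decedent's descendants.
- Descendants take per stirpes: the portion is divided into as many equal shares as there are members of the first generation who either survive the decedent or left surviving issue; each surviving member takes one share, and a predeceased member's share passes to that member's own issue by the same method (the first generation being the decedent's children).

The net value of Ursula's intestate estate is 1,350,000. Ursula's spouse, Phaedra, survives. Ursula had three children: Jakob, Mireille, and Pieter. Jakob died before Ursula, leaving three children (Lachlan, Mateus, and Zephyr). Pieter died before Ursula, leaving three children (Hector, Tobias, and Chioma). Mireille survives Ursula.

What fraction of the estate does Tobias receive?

Tobias receives 1/15 of the estate.

Phaedra takes two-fifths of 1,350,000 = 540,000. The remaining 810,000 passes to the descendants.
The descendants' portion (810,000) is divided into 3 shares of 270,000: Mireille takes 270,000; Jakob's 270,000 share passes to Jakob's issue; Pieter's 270,000 share passes to Pieter's issue.
Jakob's share (270,000) is divided into 3 shares of 90,000: Lachlan, Mateus, and Zephyr each take 90,000.
Pieter's share (270,000) is divided into 3 shares of 90,000: Hector, Tobias, and Chioma each take 90,000.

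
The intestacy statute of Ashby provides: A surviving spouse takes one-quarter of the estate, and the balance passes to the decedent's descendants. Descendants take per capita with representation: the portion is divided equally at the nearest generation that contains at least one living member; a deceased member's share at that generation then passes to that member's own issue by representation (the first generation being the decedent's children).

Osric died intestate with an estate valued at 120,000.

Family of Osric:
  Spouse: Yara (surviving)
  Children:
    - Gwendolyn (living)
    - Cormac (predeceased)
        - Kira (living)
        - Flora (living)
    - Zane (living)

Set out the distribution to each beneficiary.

Yara: 30,000; Gwendolyn: 30,000; Kira: 15,000; Flora: 15,000; Zane: 30,000

Yara takes one-quarter of 120,000 = 30,000. The remaining 90,000 passes to the descendants.
The descendants' portion (90,000) is divided into 3 shares of 30,000: Gwendolyn and Zane each take 30,000; Cormac's 30,000 share passes to Cormac's issue.
Cormac's share (30,000) is divided into 2 shares of 15,000: Kira and Flora each take 15,000.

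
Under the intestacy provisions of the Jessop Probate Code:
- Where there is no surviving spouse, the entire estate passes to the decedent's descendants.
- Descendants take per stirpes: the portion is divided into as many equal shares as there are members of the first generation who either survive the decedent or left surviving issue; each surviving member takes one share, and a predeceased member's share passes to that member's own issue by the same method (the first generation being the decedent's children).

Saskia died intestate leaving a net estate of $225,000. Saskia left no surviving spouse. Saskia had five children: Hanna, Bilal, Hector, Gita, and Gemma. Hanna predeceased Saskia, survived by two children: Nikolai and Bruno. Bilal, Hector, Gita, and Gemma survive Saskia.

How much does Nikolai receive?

The entire $225,000 passes to the descendants.
That amount ($225,000) is divided into 5 shares of $45,000: Bilal, Hector, Gita, and Gemma each take $45,000; Hanna's $45,000 share passes to Hanna's issue.
Hanna's share ($45,000) is divided into 2 shares of $22,500: Nikolai and Bruno each take $22,500.

Nikolai receives $22,500.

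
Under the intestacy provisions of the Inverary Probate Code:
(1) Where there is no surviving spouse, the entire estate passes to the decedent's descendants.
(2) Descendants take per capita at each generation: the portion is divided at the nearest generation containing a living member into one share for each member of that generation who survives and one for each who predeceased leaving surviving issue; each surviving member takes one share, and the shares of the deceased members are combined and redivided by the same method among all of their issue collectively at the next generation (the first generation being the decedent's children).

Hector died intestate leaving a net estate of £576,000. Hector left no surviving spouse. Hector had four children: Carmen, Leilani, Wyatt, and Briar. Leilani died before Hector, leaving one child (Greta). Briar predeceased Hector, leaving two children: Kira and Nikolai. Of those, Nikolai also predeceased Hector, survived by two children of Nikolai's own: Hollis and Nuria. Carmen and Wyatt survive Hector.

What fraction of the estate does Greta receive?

Greta receives 1/6 of the estate.

The entire £576,000 passes to the descendants.
That amount (£576,000) is divided at the children's generation into 4 shares of £144,000. Carmen and Wyatt each take £144,000. The 2 shares of the deceased (Leilani and Briar) are combined into a pool of £288,000.
That pool (£288,000) is divided at the grandchildren's generation into 3 shares of £96,000. Greta and Kira each take £96,000. The remaining share for the deceased Nikolai (£96,000) is carried to the next generation.
That pool (£96,000) is divided at the great-grandchildren's generation equally among Hollis and Nuria: £48,000 each.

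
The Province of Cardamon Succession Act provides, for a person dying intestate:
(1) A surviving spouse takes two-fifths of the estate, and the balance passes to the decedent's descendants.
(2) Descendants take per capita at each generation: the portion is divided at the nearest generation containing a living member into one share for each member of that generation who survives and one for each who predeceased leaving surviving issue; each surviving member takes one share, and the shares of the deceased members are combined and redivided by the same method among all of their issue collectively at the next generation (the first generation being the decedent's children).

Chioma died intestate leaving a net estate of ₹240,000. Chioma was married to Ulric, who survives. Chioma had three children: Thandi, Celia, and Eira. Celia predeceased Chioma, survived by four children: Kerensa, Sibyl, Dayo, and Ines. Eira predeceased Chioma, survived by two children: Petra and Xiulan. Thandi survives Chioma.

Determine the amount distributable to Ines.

Ines receives ₹16,000.

Ulric takes two-fifths of ₹240,000 = ₹96,000. The remaining ₹144,000 passes to the descendants.
The descendants' portion (₹144,000) is divided at the children's generation into 3 shares of ₹48,000. Thandi takes ₹48,000. The 2 shares of the deceased (Celia and Eira) are combined into a pool of ₹96,000.
That pool (₹96,000) is divided at the grandchildren's generation equally among Kerensa, Sibyl, Dayo, Ines, Petra, and Xiulan: ₹16,000 each.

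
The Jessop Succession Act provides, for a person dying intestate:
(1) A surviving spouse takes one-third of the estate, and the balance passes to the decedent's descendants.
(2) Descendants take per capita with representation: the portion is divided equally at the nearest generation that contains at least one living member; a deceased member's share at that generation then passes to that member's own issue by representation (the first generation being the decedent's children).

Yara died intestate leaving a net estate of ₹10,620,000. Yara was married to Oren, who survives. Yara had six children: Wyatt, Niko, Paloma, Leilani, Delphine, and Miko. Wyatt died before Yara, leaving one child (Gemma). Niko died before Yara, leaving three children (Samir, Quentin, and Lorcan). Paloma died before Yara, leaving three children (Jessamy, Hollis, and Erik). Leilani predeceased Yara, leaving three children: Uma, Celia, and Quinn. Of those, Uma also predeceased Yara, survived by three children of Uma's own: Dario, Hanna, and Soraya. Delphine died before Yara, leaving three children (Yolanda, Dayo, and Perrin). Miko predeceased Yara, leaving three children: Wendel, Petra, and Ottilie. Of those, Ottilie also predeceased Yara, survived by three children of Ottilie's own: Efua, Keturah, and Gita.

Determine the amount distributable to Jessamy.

Jessamy receives ₹442,500.

Oren takes one-third of ₹10,620,000 = ₹3,540,000. The remaining ₹7,080,000 passes to the descendants.
No child survives, so the initial division is made at the grandchildren's generation.
The descendants' portion (₹7,080,000) is divided into 16 shares of ₹442,500: Gemma, Samir, Quentin, Lorcan, Jessamy, Hollis, Erik, Celia, Quinn, Yolanda, Dayo, Perrin, Wendel, and Petra each take ₹442,500; Uma's ₹442,500 share passes to Uma's issue; Ottilie's ₹442,500 share passes to Ottilie's issue.
Uma's share (₹442,500) is divided into 3 shares of ₹147,500: Dario, Hanna, and Soraya each take ₹147,500.
Ottilie's share (₹442,500) is divided into 3 shares of ₹147,500: Efua, Keturah, and Gita each take ₹147,500.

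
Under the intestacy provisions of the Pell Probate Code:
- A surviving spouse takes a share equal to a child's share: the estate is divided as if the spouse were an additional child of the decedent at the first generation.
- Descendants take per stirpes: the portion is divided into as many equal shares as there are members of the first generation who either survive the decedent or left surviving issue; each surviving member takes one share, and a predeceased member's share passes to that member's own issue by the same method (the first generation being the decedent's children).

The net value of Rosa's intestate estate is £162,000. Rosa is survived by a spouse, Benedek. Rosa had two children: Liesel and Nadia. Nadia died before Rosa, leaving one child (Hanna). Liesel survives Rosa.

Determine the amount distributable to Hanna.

The spouse counts as an additional share at the children's level, so there are 3 primary shares of £54,000. Benedek takes one such share (£54,000).
The children's combined portion (£108,000) is divided into 2 shares of £54,000: Liesel takes £54,000; Nadia's £54,000 share passes to Nadia's issue.
Nadia's share (£54,000) passes entirely to Hanna.

Hanna receives £54,000.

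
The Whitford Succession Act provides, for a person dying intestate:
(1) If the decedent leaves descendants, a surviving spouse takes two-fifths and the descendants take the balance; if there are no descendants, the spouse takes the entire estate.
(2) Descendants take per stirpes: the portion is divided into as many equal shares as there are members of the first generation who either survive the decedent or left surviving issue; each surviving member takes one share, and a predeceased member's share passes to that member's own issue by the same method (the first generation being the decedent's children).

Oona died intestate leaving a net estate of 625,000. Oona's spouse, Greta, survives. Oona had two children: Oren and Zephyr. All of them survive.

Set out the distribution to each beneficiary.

Greta takes two-fifths of 625,000 = 250,000. The remaining 375,000 passes to the descendants.
The descendants' portion (375,000) is divided into 2 shares of 187,500: Oren and Zephyr each take 187,500.

Greta: 250,000; Oren: 187,500; Zephyr: 187,500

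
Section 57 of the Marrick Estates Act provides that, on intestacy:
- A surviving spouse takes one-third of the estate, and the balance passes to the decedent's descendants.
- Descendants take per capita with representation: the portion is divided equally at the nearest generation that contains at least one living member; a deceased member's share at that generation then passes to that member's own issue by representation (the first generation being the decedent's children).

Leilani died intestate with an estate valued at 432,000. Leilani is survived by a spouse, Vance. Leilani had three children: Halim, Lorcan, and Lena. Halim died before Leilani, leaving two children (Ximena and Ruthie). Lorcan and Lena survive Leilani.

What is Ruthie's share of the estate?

Vance takes one-third of 432,000 = 144,000. The remaining 288,000 passes to the descendants.
The descendants' portion (288,000) is divided into 3 shares of 96,000: Lorcan and Lena each take 96,000; Halim's 96,000 share passes to Halim's issue.
Halim's share (96,000) is divided into 2 shares of 48,000: Ximena and Ruthie each take 48,000.

Ruthie receives 48,000.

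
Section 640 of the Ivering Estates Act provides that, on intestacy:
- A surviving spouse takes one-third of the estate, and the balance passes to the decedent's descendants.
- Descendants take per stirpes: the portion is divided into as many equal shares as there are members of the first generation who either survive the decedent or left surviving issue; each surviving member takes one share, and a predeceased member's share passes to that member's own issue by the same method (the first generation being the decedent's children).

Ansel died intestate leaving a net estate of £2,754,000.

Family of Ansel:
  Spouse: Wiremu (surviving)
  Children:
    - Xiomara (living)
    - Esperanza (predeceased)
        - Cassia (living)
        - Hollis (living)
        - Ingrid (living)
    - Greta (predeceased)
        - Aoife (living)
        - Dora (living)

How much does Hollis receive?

Hollis receives £204,000.

Wiremu takes one-third of £2,754,000 = £918,000. The remaining £1,836,000 passes to the descendants.
The descendants' portion (£1,836,000) is divided into 3 shares of £612,000: Xiomara takes £612,000; Esperanza's £612,000 share passes to Esperanza's issue; Greta's £612,000 share passes to Greta's issue.
Esperanza's share (£612,000) is divided into 3 shares of £204,000: Cassia, Hollis, and Ingrid each take £204,000.
Greta's share (£612,000) is divided into 2 shares of £306,000: Aoife and Dora each take £306,000.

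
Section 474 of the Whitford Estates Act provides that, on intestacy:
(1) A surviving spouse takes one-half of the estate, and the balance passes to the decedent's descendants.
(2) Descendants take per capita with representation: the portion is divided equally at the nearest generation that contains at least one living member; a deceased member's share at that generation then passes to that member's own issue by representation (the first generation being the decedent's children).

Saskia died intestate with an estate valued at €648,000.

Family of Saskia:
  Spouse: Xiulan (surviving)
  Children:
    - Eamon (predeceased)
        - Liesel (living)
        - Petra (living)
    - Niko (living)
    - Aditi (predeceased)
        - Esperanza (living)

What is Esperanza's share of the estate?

Xiulan takes one-half of €648,000 = €324,000. The remaining €324,000 passes to the descendants.
The descendants' portion (€324,000) is divided into 3 shares of €108,000: Niko takes €108,000; Eamon's €108,000 share passes to Eamon's issue; Aditi's €108,000 share passes to Aditi's issue.
Eamon's share (€108,000) is divided into 2 shares of €54,000: Liesel and Petra each take €54,000.
Aditi's share (€108,000) passes entirely to Esperanza.

Esperanza receives €108,000.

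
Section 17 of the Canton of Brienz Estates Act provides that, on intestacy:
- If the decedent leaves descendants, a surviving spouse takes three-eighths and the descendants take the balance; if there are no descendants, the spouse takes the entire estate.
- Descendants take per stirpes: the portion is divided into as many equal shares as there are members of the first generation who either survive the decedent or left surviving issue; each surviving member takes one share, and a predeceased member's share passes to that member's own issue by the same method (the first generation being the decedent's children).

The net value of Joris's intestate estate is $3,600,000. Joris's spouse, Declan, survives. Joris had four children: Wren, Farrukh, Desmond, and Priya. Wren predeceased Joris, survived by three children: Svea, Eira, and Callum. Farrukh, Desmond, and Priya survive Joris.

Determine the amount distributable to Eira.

Declan takes three-eighths of $3,600,000 = $1,350,000. The remaining $2,250,000 passes to the descendants.
The descendants' portion ($2,250,000) is divided into 4 shares of $562,500: Farrukh, Desmond, and Priya each take $562,500; Wren's $562,500 share passes to Wren's issue.
Wren's share ($562,500) is divided into 3 shares of $187,500: Svea, Eira, and Callum each take $187,500.

Eira receives $187,500.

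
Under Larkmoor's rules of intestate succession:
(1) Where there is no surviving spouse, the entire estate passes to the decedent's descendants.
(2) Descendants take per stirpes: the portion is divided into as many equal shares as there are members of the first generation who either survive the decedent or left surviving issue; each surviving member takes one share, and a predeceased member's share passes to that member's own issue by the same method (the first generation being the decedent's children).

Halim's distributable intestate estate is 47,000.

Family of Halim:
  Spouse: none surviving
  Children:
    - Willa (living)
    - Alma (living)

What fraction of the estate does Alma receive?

The entire 47,000 passes to the descendants.
That amount (47,000) is divided into 2 shares of 23,500: Willa and Alma each take 23,500.

Alma receives 1/2 of the estate.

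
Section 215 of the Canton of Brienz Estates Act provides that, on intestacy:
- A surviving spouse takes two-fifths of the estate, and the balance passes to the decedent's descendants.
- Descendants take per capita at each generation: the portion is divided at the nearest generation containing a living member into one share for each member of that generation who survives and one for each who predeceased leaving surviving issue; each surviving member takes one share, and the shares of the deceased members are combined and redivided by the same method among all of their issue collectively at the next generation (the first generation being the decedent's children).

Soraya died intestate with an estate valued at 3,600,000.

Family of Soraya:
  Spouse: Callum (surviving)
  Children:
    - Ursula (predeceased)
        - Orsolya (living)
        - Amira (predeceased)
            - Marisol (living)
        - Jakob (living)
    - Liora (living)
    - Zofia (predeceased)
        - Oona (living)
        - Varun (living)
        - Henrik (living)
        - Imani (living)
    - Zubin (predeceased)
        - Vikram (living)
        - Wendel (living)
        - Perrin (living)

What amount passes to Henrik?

Henrik receives 162,000.

Callum takes two-fifths of 3,600,000 = 1,440,000. The remaining 2,160,000 passes to the descendants.
The descendants' portion (2,160,000) is divided at the children's generation into 4 shares of 540,000. Liora takes 540,000. The 3 shares of the deceased (Ursula, Zofia, and Zubin) are combined into a pool of 1,620,000.
That pool (1,620,000) is divided at the grandchildren's generation into 10 shares of 162,000. Orsolya, Jakob, Oona, Varun, Henrik, Imani, Vikram, Wendel, and Perrin each take 162,000. The remaining share for the deceased Amira (162,000) is carried to the next generation.
That pool (162,000) passes entirely to Marisol, the sole taker at the great-grandchildren's generation.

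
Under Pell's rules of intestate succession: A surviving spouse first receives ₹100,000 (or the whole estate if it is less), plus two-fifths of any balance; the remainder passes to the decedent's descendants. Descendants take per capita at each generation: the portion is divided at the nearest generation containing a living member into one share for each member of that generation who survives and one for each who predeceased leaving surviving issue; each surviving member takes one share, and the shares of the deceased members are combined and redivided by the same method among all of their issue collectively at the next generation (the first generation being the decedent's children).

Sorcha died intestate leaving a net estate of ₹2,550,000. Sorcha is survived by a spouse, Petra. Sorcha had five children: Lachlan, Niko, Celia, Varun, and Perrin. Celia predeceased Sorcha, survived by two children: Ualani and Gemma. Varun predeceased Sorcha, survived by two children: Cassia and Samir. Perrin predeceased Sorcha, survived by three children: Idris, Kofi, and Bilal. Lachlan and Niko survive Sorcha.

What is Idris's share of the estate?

Petra first takes ₹100,000, leaving a balance of ₹2,450,000. Petra then takes two-fifths of the balance (₹980,000), for a total of ₹1,080,000. The remaining ₹1,470,000 passes to the descendants.
The descendants' portion (₹1,470,000) is divided at the children's generation into 5 shares of ₹294,000. Lachlan and Niko each take ₹294,000. The 3 shares of the deceased (Celia, Varun, and Perrin) are combined into a pool of ₹882,000.
That pool (₹882,000) is divided at the grandchildren's generation equally among Ualani, Gemma, Cassia, Samir, Idris, Kofi, and Bilal: ₹126,000 each.

Idris receives ₹126,000.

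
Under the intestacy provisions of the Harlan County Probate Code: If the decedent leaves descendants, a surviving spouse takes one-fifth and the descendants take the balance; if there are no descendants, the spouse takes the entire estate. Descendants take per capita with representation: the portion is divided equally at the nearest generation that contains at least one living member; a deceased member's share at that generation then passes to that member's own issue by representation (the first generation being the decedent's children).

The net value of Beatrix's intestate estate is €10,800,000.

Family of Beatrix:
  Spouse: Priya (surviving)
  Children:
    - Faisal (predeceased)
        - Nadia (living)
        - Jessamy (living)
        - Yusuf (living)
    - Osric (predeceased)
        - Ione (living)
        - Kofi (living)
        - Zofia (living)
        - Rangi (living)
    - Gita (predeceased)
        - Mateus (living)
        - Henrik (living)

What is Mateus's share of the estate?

Mateus receives €960,000.

Priya takes one-fifth of €10,800,000 = €2,160,000. The remaining €8,640,000 passes to the descendants.
No child survives, so the initial division is made at the grandchildren's generation.
The descendants' portion (€8,640,000) is divided into 9 shares of €960,000: Nadia, Jessamy, Yusuf, Ione, Kofi, Zofia, Rangi, Mateus, and Henrik each take €960,000.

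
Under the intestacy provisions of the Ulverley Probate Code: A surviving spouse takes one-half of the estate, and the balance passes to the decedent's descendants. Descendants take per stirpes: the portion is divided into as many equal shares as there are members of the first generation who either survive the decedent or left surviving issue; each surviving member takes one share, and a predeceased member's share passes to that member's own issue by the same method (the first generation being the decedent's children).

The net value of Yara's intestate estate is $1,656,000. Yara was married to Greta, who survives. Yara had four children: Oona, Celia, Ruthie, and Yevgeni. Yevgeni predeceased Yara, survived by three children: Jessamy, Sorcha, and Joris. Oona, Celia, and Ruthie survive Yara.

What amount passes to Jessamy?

Greta takes one-half of $1,656,000 = $828,000. The remaining $828,000 passes to the descendants.
The descendants' portion ($828,000) is divided into 4 shares of $207,000: Oona, Celia, and Ruthie each take $207,000; Yevgeni's $207,000 share passes to Yevgeni's issue.
Yevgeni's share ($207,000) is divided into 3 shares of $69,000: Jessamy, Sorcha, and Joris each take $69,000.

Jessamy receives $69,000.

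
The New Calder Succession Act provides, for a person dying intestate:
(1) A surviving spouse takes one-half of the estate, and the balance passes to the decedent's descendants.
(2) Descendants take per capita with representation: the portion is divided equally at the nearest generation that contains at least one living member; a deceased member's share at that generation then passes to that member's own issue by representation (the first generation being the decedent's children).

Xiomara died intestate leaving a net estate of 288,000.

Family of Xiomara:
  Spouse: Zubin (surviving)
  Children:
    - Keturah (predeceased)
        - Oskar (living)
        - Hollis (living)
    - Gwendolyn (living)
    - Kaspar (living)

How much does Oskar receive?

Oskar receives 24,000.

Zubin takes one-half of 288,000 = 144,000. The remaining 144,000 passes to the descendants.
The descendants' portion (144,000) is divided into 3 shares of 48,000: Gwendolyn and Kaspar each take 48,000; Keturah's 48,000 share passes to Keturah's issue.
Keturah's share (48,000) is divided into 2 shares of 24,000: Oskar and Hollis each take 24,000.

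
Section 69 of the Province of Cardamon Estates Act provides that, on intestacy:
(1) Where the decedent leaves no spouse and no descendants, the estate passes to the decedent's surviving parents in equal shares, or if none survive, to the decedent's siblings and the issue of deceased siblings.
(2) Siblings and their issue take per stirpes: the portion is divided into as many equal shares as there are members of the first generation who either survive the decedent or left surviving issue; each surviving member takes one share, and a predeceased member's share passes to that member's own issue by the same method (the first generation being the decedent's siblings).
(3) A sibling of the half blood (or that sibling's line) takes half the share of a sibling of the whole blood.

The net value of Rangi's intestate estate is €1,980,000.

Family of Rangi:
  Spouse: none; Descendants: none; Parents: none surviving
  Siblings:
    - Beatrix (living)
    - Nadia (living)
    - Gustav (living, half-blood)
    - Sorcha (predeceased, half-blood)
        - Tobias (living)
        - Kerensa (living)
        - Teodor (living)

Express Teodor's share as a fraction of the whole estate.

Teodor receives 1/18 of the estate.

The entire €1,980,000 passes to the siblings and their issue.
Counting each half-blood sibling's line as half a unit, there are 3 units in €1,980,000, so one unit is €660,000. Whole-blood lines (Beatrix and Nadia) take €660,000 each; half-blood lines (Gustav and Sorcha) take €330,000 each.
Sorcha's share (€330,000) is divided into 3 shares of €110,000: Tobias, Kerensa, and Teodor each take €110,000.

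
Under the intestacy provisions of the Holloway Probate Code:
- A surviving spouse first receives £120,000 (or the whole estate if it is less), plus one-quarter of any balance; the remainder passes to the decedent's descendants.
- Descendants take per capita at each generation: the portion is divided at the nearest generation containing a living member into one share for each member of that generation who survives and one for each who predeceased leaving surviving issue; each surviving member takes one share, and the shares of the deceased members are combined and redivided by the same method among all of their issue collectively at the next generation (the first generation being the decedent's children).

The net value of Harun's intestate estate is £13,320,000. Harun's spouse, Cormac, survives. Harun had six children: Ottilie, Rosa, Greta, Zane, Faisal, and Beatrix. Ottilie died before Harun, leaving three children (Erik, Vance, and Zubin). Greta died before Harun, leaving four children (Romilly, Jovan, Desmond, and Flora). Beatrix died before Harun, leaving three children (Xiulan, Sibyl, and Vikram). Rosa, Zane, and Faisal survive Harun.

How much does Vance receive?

Vance receives £495,000.

Cormac first takes £120,000, leaving a balance of £13,200,000. Cormac then takes one-quarter of the balance (£3,300,000), for a total of £3,420,000. The remaining £9,900,000 passes to the descendants.
The descendants' portion (£9,900,000) is divided at the children's generation into 6 shares of £1,650,000. Rosa, Zane, and Faisal each take £1,650,000. The 3 shares of the deceased (Ottilie, Greta, and Beatrix) are combined into a pool of £4,950,000.
That pool (£4,950,000) is divided at the grandchildren's generation equally among Erik, Vance, Zubin, Romilly, Jovan, Desmond, Flora, Xiulan, Sibyl, and Vikram: £495,000 each.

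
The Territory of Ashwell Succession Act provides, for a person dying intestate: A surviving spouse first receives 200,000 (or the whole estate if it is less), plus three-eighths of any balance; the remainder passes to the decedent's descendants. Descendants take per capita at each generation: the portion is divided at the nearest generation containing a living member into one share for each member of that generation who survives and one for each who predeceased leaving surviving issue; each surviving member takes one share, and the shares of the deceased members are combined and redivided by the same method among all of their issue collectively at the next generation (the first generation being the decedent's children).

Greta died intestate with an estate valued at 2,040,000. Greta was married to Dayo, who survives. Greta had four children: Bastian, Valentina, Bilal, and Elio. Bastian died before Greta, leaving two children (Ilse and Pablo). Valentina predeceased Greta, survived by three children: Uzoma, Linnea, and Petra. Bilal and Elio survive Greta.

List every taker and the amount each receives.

Dayo first takes 200,000, leaving a balance of 1,840,000. Dayo then takes three-eighths of the balance (690,000), for a total of 890,000. The remaining 1,150,000 passes to the descendants.
The descendants' portion (1,150,000) is divided at the children's generation into 4 shares of 287,500. Bilal and Elio each take 287,500. The 2 shares of the deceased (Bastian and Valentina) are combined into a pool of 575,000.
That pool (575,000) is divided at the grandchildren's generation equally among Ilse, Pablo, Uzoma, Linnea, and Petra: 115,000 each.

Dayo: 890,000; Ilse: 115,000; Pablo: 115,000; Uzoma: 115,000; Linnea: 115,000; Petra: 115,000; Bilal: 287,500; Elio: 287,500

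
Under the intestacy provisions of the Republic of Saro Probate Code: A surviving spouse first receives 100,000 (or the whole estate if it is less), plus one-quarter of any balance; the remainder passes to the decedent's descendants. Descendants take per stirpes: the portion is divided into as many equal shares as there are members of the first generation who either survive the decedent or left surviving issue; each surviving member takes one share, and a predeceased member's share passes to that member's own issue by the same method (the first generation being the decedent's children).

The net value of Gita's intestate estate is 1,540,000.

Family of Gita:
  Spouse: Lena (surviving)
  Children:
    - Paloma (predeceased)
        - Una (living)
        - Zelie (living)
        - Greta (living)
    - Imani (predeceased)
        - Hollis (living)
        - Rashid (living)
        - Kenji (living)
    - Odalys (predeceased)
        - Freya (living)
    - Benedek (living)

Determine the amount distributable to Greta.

Lena first takes 100,000, leaving a balance of 1,440,000. Lena then takes one-quarter of the balance (360,000), for a total of 460,000. The remaining 1,080,000 passes to the descendants.
The descendants' portion (1,080,000) is divided into 4 shares of 270,000: Benedek takes 270,000; Paloma's 270,000 share passes to Paloma's issue; Imani's 270,000 share passes to Imani's issue; Odalys's 270,000 share passes to Odalys's issue.
Paloma's share (270,000) is divided into 3 shares of 90,000: Una, Zelie, and Greta each take 90,000.
Imani's share (270,000) is divided into 3 shares of 90,000: Hollis, Rashid, and Kenji each take 90,000.
Odalys's share (270,000) passes entirely to Freya.

Greta receives 90,000.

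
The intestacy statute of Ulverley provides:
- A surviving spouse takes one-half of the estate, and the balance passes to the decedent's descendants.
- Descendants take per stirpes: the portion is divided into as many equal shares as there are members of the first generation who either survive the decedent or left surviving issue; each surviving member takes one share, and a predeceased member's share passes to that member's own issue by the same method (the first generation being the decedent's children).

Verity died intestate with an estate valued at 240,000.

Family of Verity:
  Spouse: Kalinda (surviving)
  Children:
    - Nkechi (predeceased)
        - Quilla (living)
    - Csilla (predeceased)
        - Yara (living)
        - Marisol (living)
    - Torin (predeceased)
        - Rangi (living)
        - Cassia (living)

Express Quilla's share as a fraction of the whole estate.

Kalinda takes one-half of 240,000 = 120,000. The remaining 120,000 passes to the descendants.
The descendants' portion (120,000) is divided into 3 shares of 40,000: Nkechi's 40,000 share passes to Nkechi's issue; Csilla's 40,000 share passes to Csilla's issue; Torin's 40,000 share passes to Torin's issue.
Nkechi's share (40,000) passes entirely to Quilla.
Csilla's share (40,000) is divided into 2 shares of 20,000: Yara and Marisol each take 20,000.
Torin's share (40,000) is divided into 2 shares of 20,000: Rangi and Cassia each take 20,000.

Quilla receives 1/6 of the estate.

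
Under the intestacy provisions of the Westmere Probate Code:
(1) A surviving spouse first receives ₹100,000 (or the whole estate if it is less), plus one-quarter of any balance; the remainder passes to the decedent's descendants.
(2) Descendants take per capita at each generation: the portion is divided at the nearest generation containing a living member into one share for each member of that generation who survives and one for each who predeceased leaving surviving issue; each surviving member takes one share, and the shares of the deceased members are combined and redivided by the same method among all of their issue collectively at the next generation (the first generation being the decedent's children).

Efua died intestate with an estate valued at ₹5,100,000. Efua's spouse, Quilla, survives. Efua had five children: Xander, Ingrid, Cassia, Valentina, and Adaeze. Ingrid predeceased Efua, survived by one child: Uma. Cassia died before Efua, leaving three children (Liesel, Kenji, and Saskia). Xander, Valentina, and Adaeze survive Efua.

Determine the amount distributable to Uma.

Quilla first takes ₹100,000, leaving a balance of ₹5,000,000. Quilla then takes one-quarter of the balance (₹1,250,000), for a total of ₹1,350,000. The remaining ₹3,750,000 passes to the descendants.
The descendants' portion (₹3,750,000) is divided at the children's generation into 5 shares of ₹750,000. Xander, Valentina, and Adaeze each take ₹750,000. The 2 shares of the deceased (Ingrid and Cassia) are combined into a pool of ₹1,500,000.
That pool (₹1,500,000) is divided at the grandchildren's generation equally among Uma, Liesel, Kenji, and Saskia: ₹375,000 each.

Uma receives ₹375,000.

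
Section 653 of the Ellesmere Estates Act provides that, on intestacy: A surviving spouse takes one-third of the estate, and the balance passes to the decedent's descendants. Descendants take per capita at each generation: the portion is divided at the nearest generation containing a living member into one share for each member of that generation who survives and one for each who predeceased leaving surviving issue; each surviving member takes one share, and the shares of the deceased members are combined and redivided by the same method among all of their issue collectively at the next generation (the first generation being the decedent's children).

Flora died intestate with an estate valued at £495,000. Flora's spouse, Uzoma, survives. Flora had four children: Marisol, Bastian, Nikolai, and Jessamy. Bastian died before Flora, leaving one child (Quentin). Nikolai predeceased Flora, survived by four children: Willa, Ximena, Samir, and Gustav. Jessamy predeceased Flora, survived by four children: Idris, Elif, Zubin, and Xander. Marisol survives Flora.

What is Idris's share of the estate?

Uzoma takes one-third of £495,000 = £165,000. The remaining £330,000 passes to the descendants.
The descendants' portion (£330,000) is divided at the children's generation into 4 shares of £82,500. Marisol takes £82,500. The 3 shares of the deceased (Bastian, Nikolai, and Jessamy) are combined into a pool of £247,500.
That pool (£247,500) is divided at the grandchildren's generation equally among Quentin, Willa, Ximena, Samir, Gustav, Idris, Elif, Zubin, and Xander: £27,500 each.

Idris receives £27,500.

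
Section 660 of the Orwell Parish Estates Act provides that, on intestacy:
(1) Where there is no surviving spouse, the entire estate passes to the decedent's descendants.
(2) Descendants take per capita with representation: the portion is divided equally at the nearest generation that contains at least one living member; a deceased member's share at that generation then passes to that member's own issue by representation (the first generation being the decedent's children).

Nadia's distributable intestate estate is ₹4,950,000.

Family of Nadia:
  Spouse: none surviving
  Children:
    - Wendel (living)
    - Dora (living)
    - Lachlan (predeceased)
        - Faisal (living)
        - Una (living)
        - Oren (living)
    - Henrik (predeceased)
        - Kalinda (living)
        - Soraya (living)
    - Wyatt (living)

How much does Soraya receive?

Soraya receives ₹495,000.

The entire ₹4,950,000 passes to the descendants.
That amount (₹4,950,000) is divided into 5 shares of ₹990,000: Wendel, Dora, and Wyatt each take ₹990,000; Lachlan's ₹990,000 share passes to Lachlan's issue; Henrik's ₹990,000 share passes to Henrik's issue.
Lachlan's share (₹990,000) is divided into 3 shares of ₹330,000: Faisal, Una, and Oren each take ₹330,000.
Henrik's share (₹990,000) is divided into 2 shares of ₹495,000: Kalinda and Soraya each take ₹495,000.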